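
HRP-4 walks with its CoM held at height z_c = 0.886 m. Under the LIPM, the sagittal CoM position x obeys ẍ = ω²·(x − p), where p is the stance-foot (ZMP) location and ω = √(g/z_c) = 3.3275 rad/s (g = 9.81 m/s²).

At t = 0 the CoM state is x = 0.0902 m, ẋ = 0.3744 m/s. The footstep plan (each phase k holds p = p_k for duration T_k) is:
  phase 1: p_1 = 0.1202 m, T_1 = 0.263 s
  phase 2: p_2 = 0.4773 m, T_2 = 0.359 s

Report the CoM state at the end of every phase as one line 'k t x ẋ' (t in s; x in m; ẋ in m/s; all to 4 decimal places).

phase 1: p=0.1202, T=0.263, ωT=0.875133, cosh=1.408000, sinh=0.991193; start (x,ẋ)=(0.090200, 0.374400) → end (x,ẋ)=(0.189486, 0.428209)
phase 2: p=0.4773, T=0.359, ωT=1.194573, cosh=1.802490, sinh=1.499656; start (x,ẋ)=(0.189486, 0.428209) → end (x,ẋ)=(0.151506, -0.664380)

1 0.2630 0.1895 0.4282
2 0.6220 0.1515 -0.6644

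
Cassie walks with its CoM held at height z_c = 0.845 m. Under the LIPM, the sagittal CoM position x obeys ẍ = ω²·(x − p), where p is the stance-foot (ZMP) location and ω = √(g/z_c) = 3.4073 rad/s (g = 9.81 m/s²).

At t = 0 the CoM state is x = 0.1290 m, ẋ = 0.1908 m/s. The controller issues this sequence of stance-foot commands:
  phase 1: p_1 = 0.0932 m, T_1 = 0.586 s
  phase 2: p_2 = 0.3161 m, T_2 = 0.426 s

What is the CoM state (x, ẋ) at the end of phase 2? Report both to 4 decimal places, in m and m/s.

x = 1.2570, ẋ = 3.3861

phase 1: p=0.0932, T=0.586, ωT=1.996678, cosh=3.750167, sinh=3.614382; start (x,ẋ)=(0.129000, 0.190800) → end (x,ẋ)=(0.429852, 1.156419)
phase 2: p=0.3161, T=0.426, ωT=1.451510, cosh=2.251886, sinh=2.017670; start (x,ẋ)=(0.429852, 1.156419) → end (x,ẋ)=(1.257043, 3.386147)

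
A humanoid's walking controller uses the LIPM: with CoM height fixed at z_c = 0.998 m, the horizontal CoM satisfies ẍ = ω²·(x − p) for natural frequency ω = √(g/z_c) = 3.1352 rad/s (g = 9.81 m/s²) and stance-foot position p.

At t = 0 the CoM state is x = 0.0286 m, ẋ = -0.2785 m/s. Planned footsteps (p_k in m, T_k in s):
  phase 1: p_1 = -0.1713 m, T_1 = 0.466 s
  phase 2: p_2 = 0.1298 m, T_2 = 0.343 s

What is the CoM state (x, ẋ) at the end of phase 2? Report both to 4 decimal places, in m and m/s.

x = 0.3502, ẋ = 0.9414

phase 1: p=-0.1713, T=0.466, ωT=1.461003, cosh=2.271142, sinh=2.039139; start (x,ẋ)=(0.028600, -0.278500) → end (x,ẋ)=(0.101565, 0.645469)
phase 2: p=0.1298, T=0.343, ωT=1.075374, cosh=1.636129, sinh=1.294959; start (x,ẋ)=(0.101565, 0.645469) → end (x,ẋ)=(0.350207, 0.941436)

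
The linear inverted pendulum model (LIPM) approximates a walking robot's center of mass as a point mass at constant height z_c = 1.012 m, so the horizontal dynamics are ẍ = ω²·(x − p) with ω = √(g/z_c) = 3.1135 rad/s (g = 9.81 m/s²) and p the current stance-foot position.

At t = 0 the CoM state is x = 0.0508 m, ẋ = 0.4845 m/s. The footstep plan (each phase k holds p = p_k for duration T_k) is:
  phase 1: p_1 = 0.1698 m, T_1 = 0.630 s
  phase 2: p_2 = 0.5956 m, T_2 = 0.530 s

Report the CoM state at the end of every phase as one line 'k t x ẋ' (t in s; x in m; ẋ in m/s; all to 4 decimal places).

phase 1: p=0.1698, T=0.630, ωT=1.961505, cosh=3.625333, sinh=3.484687; start (x,ẋ)=(0.050800, 0.484500) → end (x,ẋ)=(0.280647, 0.465375)
phase 2: p=0.5956, T=0.530, ωT=1.650155, cosh=2.699904, sinh=2.507883; start (x,ẋ)=(0.280647, 0.465375) → end (x,ẋ)=(0.120110, -1.202781)

1 0.6300 0.2806 0.4654
2 1.1600 0.1201 -1.2028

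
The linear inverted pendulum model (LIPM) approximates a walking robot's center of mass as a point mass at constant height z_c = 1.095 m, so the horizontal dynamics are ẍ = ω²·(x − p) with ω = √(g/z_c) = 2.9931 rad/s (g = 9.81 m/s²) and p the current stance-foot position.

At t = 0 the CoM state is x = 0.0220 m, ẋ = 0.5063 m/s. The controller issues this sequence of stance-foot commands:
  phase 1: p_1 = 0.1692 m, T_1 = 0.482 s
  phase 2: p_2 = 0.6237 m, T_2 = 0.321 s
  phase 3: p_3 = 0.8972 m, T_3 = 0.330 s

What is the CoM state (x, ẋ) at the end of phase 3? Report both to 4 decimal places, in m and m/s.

x = -0.8275, ẋ = -4.6315

phase 1: p=0.1692, T=0.482, ωT=1.442674, cosh=2.234146, sinh=1.997851; start (x,ẋ)=(0.022000, 0.506300) → end (x,ẋ)=(0.178282, 0.250926)
phase 2: p=0.6237, T=0.321, ωT=0.960785, cosh=1.498170, sinh=1.115578; start (x,ẋ)=(0.178282, 0.250926) → end (x,ẋ)=(0.049912, -1.111337)
phase 3: p=0.8972, T=0.330, ωT=0.987723, cosh=1.528769, sinh=1.156345; start (x,ẋ)=(0.049912, -1.111337) → end (x,ẋ)=(-0.827458, -4.631489)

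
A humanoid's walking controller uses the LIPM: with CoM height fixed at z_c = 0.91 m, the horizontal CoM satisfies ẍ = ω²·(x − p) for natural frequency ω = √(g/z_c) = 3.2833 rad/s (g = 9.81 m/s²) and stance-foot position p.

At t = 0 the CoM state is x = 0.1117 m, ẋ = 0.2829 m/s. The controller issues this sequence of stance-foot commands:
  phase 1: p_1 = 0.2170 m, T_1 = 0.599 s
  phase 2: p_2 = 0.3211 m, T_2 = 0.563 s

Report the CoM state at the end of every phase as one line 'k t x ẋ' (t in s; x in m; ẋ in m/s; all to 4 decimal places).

phase 1: p=0.2170, T=0.599, ωT=1.966697, cosh=3.643473, sinh=3.503555; start (x,ẋ)=(0.111700, 0.282900) → end (x,ẋ)=(0.135220, -0.180551)
phase 2: p=0.3211, T=0.563, ωT=1.848498, cosh=3.253874, sinh=3.096400; start (x,ẋ)=(0.135220, -0.180551) → end (x,ẋ)=(-0.454002, -2.477220)

1 0.5990 0.1352 -0.1806
2 1.1620 -0.4540 -2.4772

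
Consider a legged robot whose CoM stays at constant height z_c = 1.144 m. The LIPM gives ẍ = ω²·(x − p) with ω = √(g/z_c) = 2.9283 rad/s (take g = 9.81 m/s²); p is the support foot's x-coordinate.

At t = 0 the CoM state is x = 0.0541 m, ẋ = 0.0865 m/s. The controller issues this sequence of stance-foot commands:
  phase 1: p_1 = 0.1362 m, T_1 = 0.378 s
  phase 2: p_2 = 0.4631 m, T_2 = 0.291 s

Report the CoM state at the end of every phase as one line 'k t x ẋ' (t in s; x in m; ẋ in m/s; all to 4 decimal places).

1 0.3780 0.0383 -0.1788
2 0.6690 -0.1841 -1.4408

phase 1: p=0.1362, T=0.378, ωT=1.106897, cosh=1.677771, sinh=1.347188; start (x,ẋ)=(0.054100, 0.086500) → end (x,ẋ)=(0.038250, -0.178755)
phase 2: p=0.4631, T=0.291, ωT=0.852135, cosh=1.385576, sinh=0.959072; start (x,ẋ)=(0.038250, -0.178755) → end (x,ẋ)=(-0.184107, -1.440849)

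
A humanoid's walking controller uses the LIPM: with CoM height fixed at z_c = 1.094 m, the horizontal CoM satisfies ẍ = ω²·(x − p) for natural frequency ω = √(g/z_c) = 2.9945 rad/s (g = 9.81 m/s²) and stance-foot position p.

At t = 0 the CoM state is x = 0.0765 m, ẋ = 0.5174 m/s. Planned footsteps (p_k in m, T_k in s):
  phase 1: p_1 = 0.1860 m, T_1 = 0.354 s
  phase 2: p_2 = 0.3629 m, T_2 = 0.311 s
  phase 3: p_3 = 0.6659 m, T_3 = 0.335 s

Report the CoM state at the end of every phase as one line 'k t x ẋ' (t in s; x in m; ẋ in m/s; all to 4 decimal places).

phase 1: p=0.1860, T=0.354, ωT=1.060053, cosh=1.616481, sinh=1.270043; start (x,ẋ)=(0.076500, 0.517400) → end (x,ẋ)=(0.228438, 0.419923)
phase 2: p=0.3629, T=0.311, ωT=0.931289, cosh=1.465912, sinh=1.071867; start (x,ẋ)=(0.228438, 0.419923) → end (x,ẋ)=(0.316100, 0.183986)
phase 3: p=0.6659, T=0.335, ωT=1.003158, cosh=1.546799, sinh=1.180079; start (x,ẋ)=(0.316100, 0.183986) → end (x,ẋ)=(0.197335, -0.951517)

1 0.3540 0.2284 0.4199
2 0.6650 0.3161 0.1840
3 1.0000 0.1973 -0.9515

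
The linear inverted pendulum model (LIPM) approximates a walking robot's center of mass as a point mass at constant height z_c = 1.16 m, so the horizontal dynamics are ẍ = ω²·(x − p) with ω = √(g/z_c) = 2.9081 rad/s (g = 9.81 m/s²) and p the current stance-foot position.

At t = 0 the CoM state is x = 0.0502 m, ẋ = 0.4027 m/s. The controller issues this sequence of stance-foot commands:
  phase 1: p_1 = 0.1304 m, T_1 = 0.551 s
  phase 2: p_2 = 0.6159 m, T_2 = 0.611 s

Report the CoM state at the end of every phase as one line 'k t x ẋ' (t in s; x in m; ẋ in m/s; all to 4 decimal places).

phase 1: p=0.1304, T=0.551, ωT=1.602363, cosh=2.583085, sinh=2.381665; start (x,ẋ)=(0.050200, 0.402700) → end (x,ẋ)=(0.253038, 0.484734)
phase 2: p=0.6159, T=0.611, ωT=1.776849, cosh=3.040186, sinh=2.871016; start (x,ẋ)=(0.253038, 0.484734) → end (x,ẋ)=(-0.008715, -1.555924)

1 0.5510 0.2530 0.4847
2 1.1620 -0.0087 -1.5559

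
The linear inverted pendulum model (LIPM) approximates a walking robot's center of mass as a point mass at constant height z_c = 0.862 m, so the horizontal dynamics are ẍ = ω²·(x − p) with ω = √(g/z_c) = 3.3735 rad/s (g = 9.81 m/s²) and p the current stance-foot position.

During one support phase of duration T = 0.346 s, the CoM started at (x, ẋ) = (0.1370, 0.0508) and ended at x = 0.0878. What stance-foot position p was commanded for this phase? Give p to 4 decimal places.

p = 0.2302

ωT = 3.3735·0.346 = 1.167231; cosh(ωT) = 1.762155, sinh(ωT) = 1.450928
x(T) = p + (x₀−p)·cosh(ωT) + (ẋ₀/ω)·sinh(ωT) ⇒ p·(1 − cosh) = x(T) − x₀·cosh − (ẋ₀/ω)·sinh
numerator   = 0.0878 − (0.1370)·1.762155 − (0.0508/3.3735)·1.450928 = -0.175464
denominator = 1 − 1.762155 = -0.762155
p = -0.175464 / -0.762155 = 0.2302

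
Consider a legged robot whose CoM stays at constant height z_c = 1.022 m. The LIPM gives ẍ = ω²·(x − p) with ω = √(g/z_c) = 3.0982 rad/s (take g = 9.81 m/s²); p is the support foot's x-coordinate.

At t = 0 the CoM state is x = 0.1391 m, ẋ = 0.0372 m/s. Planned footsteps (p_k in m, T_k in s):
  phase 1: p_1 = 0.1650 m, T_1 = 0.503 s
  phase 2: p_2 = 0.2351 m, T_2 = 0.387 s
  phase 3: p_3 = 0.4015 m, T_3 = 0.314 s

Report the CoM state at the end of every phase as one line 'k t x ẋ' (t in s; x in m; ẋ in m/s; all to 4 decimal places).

1 0.5030 0.1280 -0.0899
2 0.8900 -0.0024 -0.6629
3 1.2040 -0.4516 -2.4207

phase 1: p=0.1650, T=0.503, ωT=1.558395, cosh=2.480831, sinh=2.270357; start (x,ẋ)=(0.139100, 0.037200) → end (x,ẋ)=(0.128007, -0.089894)
phase 2: p=0.2351, T=0.387, ωT=1.199003, cosh=1.809152, sinh=1.507658; start (x,ẋ)=(0.128007, -0.089894) → end (x,ẋ)=(-0.002393, -0.662868)
phase 3: p=0.4015, T=0.314, ωT=0.972835, cosh=1.511722, sinh=1.133712; start (x,ẋ)=(-0.002393, -0.662868) → end (x,ẋ)=(-0.451634, -2.420732)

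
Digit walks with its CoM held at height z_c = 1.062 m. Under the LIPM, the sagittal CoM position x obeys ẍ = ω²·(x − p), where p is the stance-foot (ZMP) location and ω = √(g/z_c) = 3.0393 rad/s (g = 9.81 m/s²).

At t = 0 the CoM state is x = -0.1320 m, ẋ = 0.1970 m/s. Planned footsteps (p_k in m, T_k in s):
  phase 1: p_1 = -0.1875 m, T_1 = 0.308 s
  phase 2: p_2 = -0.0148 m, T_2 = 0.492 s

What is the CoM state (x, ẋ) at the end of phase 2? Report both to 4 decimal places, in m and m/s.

x = 0.2646, ẋ = 0.9692

phase 1: p=-0.1875, T=0.308, ωT=0.936104, cosh=1.471090, sinh=1.078938; start (x,ẋ)=(-0.132000, 0.197000) → end (x,ẋ)=(-0.035920, 0.471801)
phase 2: p=-0.0148, T=0.492, ωT=1.495336, cosh=2.342503, sinh=2.118330; start (x,ẋ)=(-0.035920, 0.471801) → end (x,ẋ)=(0.264561, 0.969218)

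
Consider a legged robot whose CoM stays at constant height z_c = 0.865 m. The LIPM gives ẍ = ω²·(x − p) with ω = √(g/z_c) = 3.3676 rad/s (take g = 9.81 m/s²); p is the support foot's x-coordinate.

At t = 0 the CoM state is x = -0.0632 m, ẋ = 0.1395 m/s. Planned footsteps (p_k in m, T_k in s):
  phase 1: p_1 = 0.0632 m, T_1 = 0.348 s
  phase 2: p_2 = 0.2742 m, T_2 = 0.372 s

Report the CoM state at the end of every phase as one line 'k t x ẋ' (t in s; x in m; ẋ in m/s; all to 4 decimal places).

phase 1: p=0.0632, T=0.348, ωT=1.171925, cosh=1.768985, sinh=1.459215; start (x,ẋ)=(-0.063200, 0.139500) → end (x,ẋ)=(-0.099953, -0.374363)
phase 2: p=0.2742, T=0.372, ωT=1.252747, cosh=1.892832, sinh=1.607113; start (x,ẋ)=(-0.099953, -0.374363) → end (x,ẋ)=(-0.612665, -2.733564)

1 0.3480 -0.1000 -0.3744
2 0.7200 -0.6127 -2.7336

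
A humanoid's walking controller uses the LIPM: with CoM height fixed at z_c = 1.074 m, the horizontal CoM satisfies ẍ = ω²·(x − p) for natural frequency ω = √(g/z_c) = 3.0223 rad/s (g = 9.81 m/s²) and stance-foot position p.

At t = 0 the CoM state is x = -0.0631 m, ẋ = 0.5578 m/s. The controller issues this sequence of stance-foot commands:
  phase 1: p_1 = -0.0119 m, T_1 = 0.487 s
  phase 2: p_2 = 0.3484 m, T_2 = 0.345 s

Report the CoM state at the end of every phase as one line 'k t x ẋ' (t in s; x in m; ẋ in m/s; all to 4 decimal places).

1 0.4870 0.2516 0.9599
2 0.8320 0.5885 1.1673

phase 1: p=-0.0119, T=0.487, ωT=1.471860, cosh=2.293415, sinh=2.063917; start (x,ẋ)=(-0.063100, 0.557800) → end (x,ẋ)=(0.251597, 0.959893)
phase 2: p=0.3484, T=0.345, ωT=1.042693, cosh=1.594676, sinh=1.242172; start (x,ẋ)=(0.251597, 0.959893) → end (x,ẋ)=(0.588548, 1.167297)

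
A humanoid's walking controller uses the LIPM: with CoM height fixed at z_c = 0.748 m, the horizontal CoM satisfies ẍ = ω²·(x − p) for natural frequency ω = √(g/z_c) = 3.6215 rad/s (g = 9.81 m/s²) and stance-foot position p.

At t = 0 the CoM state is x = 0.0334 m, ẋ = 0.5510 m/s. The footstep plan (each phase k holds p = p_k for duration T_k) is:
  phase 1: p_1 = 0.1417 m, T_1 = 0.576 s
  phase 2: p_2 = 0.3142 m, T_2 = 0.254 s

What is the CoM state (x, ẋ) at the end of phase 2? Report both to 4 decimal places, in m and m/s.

x = 0.4999, ẋ = 0.9682

phase 1: p=0.1417, T=0.576, ωT=2.085984, cosh=4.088348, sinh=3.964163; start (x,ẋ)=(0.033400, 0.551000) → end (x,ẋ)=(0.302067, 0.697901)
phase 2: p=0.3142, T=0.254, ωT=0.919861, cosh=1.453758, sinh=1.055184; start (x,ẋ)=(0.302067, 0.697901) → end (x,ẋ)=(0.499907, 0.968216)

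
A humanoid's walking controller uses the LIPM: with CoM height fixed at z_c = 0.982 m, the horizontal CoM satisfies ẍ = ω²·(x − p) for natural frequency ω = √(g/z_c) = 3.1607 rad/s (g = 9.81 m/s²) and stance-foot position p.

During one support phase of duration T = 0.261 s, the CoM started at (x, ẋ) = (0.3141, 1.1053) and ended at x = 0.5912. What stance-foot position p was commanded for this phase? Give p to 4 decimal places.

ωT = 3.1607·0.261 = 0.824943; cosh(ωT) = 1.360005, sinh(ωT) = 0.921745
x(T) = p + (x₀−p)·cosh(ωT) + (ẋ₀/ω)·sinh(ωT) ⇒ p·(1 − cosh) = x(T) − x₀·cosh − (ẋ₀/ω)·sinh
numerator   = 0.5912 − (0.3141)·1.360005 − (1.1053/3.1607)·0.921745 = -0.158313
denominator = 1 − 1.360005 = -0.360005
p = -0.158313 / -0.360005 = 0.4398

p = 0.4398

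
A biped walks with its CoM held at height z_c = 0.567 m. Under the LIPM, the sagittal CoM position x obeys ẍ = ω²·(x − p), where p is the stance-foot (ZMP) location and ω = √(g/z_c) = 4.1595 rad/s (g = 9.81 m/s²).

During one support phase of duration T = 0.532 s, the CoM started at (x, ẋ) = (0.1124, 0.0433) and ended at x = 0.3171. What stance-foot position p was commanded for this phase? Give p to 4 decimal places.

p = 0.0689

ωT = 4.1595·0.532 = 2.212854; cosh(ωT) = 4.625579, sinh(ωT) = 4.516191
x(T) = p + (x₀−p)·cosh(ωT) + (ẋ₀/ω)·sinh(ωT) ⇒ p·(1 − cosh) = x(T) − x₀·cosh − (ẋ₀/ω)·sinh
numerator   = 0.3171 − (0.1124)·4.625579 − (0.0433/4.1595)·4.516191 = -0.249828
denominator = 1 − 4.625579 = -3.625579
p = -0.249828 / -3.625579 = 0.0689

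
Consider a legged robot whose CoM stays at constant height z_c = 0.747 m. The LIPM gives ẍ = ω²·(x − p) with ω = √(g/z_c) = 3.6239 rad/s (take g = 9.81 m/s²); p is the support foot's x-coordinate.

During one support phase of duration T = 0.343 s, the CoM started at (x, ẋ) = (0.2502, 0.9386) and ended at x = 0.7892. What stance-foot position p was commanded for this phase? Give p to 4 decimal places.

ωT = 3.6239·0.343 = 1.242998; cosh(ωT) = 1.877253, sinh(ωT) = 1.588735
x(T) = p + (x₀−p)·cosh(ωT) + (ẋ₀/ω)·sinh(ωT) ⇒ p·(1 − cosh) = x(T) − x₀·cosh − (ẋ₀/ω)·sinh
numerator   = 0.7892 − (0.2502)·1.877253 − (0.9386/3.6239)·1.588735 = -0.091975
denominator = 1 − 1.877253 = -0.877253
p = -0.091975 / -0.877253 = 0.1048

p = 0.1048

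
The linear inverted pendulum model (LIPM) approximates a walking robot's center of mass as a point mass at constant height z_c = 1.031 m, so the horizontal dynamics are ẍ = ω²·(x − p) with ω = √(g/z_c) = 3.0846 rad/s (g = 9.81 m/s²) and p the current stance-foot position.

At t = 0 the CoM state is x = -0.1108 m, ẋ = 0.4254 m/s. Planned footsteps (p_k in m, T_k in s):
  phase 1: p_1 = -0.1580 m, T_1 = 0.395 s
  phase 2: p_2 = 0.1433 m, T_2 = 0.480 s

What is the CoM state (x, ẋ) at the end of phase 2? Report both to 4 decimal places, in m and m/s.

x = 0.8196, ẋ = 2.3165

phase 1: p=-0.1580, T=0.395, ωT=1.218417, cosh=1.838764, sinh=1.543066; start (x,ẋ)=(-0.110800, 0.425400) → end (x,ẋ)=(0.141595, 1.006870)
phase 2: p=0.1433, T=0.480, ωT=1.480608, cosh=2.311558, sinh=2.084059; start (x,ẋ)=(0.141595, 1.006870) → end (x,ẋ)=(0.819635, 2.316480)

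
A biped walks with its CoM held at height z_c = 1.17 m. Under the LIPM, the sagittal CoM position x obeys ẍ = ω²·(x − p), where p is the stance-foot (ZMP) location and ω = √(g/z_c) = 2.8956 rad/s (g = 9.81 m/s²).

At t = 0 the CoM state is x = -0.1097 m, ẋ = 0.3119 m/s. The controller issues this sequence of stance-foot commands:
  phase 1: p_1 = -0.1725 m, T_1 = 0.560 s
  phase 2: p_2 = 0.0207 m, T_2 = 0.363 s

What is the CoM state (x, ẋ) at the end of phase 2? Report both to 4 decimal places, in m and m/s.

x = 0.9434, ẋ = 2.8763

phase 1: p=-0.1725, T=0.560, ωT=1.621536, cosh=2.629226, sinh=2.431631; start (x,ẋ)=(-0.109700, 0.311900) → end (x,ẋ)=(0.254539, 1.262233)
phase 2: p=0.0207, T=0.363, ωT=1.051103, cosh=1.605178, sinh=1.255626; start (x,ẋ)=(0.254539, 1.262233) → end (x,ẋ)=(0.943398, 2.876298)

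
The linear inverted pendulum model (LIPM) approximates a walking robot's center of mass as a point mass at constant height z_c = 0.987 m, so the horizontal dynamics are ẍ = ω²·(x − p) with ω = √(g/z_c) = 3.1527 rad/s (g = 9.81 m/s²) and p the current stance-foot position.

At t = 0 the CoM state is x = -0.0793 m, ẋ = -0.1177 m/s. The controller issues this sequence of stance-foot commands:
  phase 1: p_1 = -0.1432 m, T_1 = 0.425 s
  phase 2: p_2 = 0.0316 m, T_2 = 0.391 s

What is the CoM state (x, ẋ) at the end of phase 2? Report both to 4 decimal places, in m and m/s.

x = -0.1158, ẋ = -0.3285

phase 1: p=-0.1432, T=0.425, ωT=1.339897, cosh=2.040262, sinh=1.778390; start (x,ẋ)=(-0.079300, -0.117700) → end (x,ẋ)=(-0.079220, 0.118131)
phase 2: p=0.0316, T=0.391, ωT=1.232706, cosh=1.861001, sinh=1.569498; start (x,ẋ)=(-0.079220, 0.118131) → end (x,ẋ)=(-0.115827, -0.328513)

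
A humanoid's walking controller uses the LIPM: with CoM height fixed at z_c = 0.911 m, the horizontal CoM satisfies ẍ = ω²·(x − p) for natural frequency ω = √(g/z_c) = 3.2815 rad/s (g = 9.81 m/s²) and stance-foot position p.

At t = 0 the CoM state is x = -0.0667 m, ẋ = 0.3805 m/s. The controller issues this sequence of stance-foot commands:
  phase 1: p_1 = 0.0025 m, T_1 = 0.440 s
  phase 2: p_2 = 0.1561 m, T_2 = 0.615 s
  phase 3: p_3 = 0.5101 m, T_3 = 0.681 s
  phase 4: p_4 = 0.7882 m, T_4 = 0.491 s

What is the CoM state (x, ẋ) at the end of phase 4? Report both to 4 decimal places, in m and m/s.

phase 1: p=0.0025, T=0.440, ωT=1.443860, cosh=2.236517, sinh=2.000502; start (x,ẋ)=(-0.066700, 0.380500) → end (x,ẋ)=(0.079697, 0.396721)
phase 2: p=0.1561, T=0.615, ωT=2.018123, cosh=3.828545, sinh=3.695640; start (x,ẋ)=(0.079697, 0.396721) → end (x,ẋ)=(0.310378, 0.592312)
phase 3: p=0.5101, T=0.681, ωT=2.234701, cosh=4.725358, sinh=4.618334; start (x,ẋ)=(0.310378, 0.592312) → end (x,ẋ)=(0.399954, -0.227912)
phase 4: p=0.7882, T=0.491, ωT=1.611216, cosh=2.604273, sinh=2.404628; start (x,ẋ)=(0.399954, -0.227912) → end (x,ẋ)=(-0.389909, -3.657113)

x = -0.3899, ẋ = -3.6571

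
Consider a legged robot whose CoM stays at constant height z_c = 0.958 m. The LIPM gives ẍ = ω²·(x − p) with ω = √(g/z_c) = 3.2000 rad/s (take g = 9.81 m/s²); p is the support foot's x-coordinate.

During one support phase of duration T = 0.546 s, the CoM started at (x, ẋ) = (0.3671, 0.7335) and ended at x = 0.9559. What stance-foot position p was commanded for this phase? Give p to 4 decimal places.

p = 0.3921

ωT = 3.2000·0.546 = 1.747200; cosh(ωT) = 2.956387, sinh(ωT) = 2.782126
x(T) = p + (x₀−p)·cosh(ωT) + (ẋ₀/ω)·sinh(ωT) ⇒ p·(1 − cosh) = x(T) − x₀·cosh − (ẋ₀/ω)·sinh
numerator   = 0.9559 − (0.3671)·2.956387 − (0.7335/3.2000)·2.782126 = -0.767105
denominator = 1 − 2.956387 = -1.956387
p = -0.767105 / -1.956387 = 0.3921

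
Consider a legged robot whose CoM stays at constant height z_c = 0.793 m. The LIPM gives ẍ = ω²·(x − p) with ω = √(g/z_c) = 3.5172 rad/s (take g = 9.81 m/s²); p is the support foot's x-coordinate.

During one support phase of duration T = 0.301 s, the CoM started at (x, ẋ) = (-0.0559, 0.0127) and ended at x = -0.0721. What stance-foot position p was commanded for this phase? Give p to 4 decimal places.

ωT = 3.5172·0.301 = 1.058677; cosh(ωT) = 1.614735, sinh(ωT) = 1.267821
x(T) = p + (x₀−p)·cosh(ωT) + (ẋ₀/ω)·sinh(ωT) ⇒ p·(1 − cosh) = x(T) − x₀·cosh − (ẋ₀/ω)·sinh
numerator   = -0.0721 − (-0.0559)·1.614735 − (0.0127/3.5172)·1.267821 = 0.013586
denominator = 1 − 1.614735 = -0.614735
p = 0.013586 / -0.614735 = -0.0221

p = -0.0221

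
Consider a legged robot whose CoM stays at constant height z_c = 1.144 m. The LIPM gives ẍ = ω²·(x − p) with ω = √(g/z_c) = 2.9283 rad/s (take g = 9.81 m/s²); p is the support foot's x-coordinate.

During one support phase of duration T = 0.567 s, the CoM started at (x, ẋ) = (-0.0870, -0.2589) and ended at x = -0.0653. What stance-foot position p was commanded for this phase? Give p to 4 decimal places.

ωT = 2.9283·0.567 = 1.660346; cosh(ωT) = 2.725602, sinh(ωT) = 2.535529
x(T) = p + (x₀−p)·cosh(ωT) + (ẋ₀/ω)·sinh(ωT) ⇒ p·(1 − cosh) = x(T) − x₀·cosh − (ẋ₀/ω)·sinh
numerator   = -0.0653 − (-0.0870)·2.725602 − (-0.2589/2.9283)·2.535529 = 0.396001
denominator = 1 − 2.725602 = -1.725602
p = 0.396001 / -1.725602 = -0.2295

p = -0.2295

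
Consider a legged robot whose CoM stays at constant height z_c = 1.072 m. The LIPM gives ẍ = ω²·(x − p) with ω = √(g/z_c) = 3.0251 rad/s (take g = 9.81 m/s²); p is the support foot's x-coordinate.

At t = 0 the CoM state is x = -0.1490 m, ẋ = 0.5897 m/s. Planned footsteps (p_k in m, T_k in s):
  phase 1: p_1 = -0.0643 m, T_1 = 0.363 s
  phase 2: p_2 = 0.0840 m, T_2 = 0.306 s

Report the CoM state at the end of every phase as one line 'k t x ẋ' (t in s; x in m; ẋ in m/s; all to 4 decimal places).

1 0.3630 0.0543 0.6410
2 0.6690 0.2661 0.8404

phase 1: p=-0.0643, T=0.363, ωT=1.098111, cosh=1.665999, sinh=1.332499; start (x,ẋ)=(-0.149000, 0.589700) → end (x,ẋ)=(0.054341, 0.641019)
phase 2: p=0.0840, T=0.306, ωT=0.925681, cosh=1.459923, sinh=1.063662; start (x,ẋ)=(0.054341, 0.641019) → end (x,ẋ)=(0.266091, 0.840407)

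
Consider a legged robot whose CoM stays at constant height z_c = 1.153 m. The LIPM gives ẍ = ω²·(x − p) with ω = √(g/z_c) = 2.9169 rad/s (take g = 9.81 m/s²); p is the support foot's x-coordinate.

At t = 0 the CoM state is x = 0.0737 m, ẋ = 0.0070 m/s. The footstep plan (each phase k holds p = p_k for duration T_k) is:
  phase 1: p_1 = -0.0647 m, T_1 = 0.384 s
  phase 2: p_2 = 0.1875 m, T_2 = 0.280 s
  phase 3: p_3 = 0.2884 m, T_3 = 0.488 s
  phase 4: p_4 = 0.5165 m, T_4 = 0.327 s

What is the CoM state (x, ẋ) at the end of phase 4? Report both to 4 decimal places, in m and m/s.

x = 1.8110, ẋ = 4.0845

phase 1: p=-0.0647, T=0.384, ωT=1.120090, cosh=1.695690, sinh=1.369439; start (x,ẋ)=(0.073700, 0.007000) → end (x,ẋ)=(0.173270, 0.564711)
phase 2: p=0.1875, T=0.280, ωT=0.816732, cosh=1.352483, sinh=0.910609; start (x,ẋ)=(0.173270, 0.564711) → end (x,ẋ)=(0.344548, 0.725964)
phase 3: p=0.2884, T=0.488, ωT=1.423447, cosh=2.196144, sinh=1.955262; start (x,ẋ)=(0.344548, 0.725964) → end (x,ẋ)=(0.898338, 1.914550)
phase 4: p=0.5165, T=0.327, ωT=0.953826, cosh=1.490443, sinh=1.105179; start (x,ẋ)=(0.898338, 1.914550) → end (x,ẋ)=(1.811008, 4.084458)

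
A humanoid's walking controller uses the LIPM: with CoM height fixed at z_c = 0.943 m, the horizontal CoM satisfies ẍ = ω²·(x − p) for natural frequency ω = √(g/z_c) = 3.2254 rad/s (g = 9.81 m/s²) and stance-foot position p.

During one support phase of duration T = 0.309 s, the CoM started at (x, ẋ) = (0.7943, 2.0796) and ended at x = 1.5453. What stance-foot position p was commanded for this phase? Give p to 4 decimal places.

ωT = 3.2254·0.309 = 0.996649; cosh(ωT) = 1.539151, sinh(ωT) = 1.170036
x(T) = p + (x₀−p)·cosh(ωT) + (ẋ₀/ω)·sinh(ωT) ⇒ p·(1 − cosh) = x(T) − x₀·cosh − (ẋ₀/ω)·sinh
numerator   = 1.5453 − (0.7943)·1.539151 − (2.0796/3.2254)·1.170036 = -0.431637
denominator = 1 − 1.539151 = -0.539151
p = -0.431637 / -0.539151 = 0.8006

p = 0.8006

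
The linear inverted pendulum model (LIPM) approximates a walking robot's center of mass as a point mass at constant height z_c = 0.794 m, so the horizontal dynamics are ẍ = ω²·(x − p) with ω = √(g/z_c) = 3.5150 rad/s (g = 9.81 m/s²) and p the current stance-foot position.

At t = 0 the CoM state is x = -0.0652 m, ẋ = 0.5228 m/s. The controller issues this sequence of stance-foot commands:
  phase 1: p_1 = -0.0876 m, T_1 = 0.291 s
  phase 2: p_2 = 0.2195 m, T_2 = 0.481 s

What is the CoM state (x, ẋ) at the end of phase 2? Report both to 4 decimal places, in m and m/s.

phase 1: p=-0.0876, T=0.291, ωT=1.022865, cosh=1.570357, sinh=1.210794; start (x,ẋ)=(-0.065200, 0.522800) → end (x,ẋ)=(0.127662, 0.916316)
phase 2: p=0.2195, T=0.481, ωT=1.690715, cosh=2.803872, sinh=2.619485; start (x,ẋ)=(0.127662, 0.916316) → end (x,ẋ)=(0.644865, 1.723638)

x = 0.6449, ẋ = 1.7236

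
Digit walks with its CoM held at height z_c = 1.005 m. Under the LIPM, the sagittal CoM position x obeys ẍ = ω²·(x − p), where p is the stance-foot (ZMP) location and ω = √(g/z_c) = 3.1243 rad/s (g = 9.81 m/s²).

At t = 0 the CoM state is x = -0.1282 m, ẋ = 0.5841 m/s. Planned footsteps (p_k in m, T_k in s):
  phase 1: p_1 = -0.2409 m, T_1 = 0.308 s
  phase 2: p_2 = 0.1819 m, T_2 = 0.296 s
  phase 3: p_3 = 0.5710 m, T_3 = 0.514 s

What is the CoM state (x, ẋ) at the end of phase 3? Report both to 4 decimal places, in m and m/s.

x = 1.8159, ẋ = 4.2456

phase 1: p=-0.2409, T=0.308, ωT=0.962284, cosh=1.499844, sinh=1.117825; start (x,ẋ)=(-0.128200, 0.584100) → end (x,ẋ)=(0.137114, 1.269655)
phase 2: p=0.1819, T=0.296, ωT=0.924793, cosh=1.458980, sinh=1.062366; start (x,ẋ)=(0.137114, 1.269655) → end (x,ẋ)=(0.548283, 1.703750)
phase 3: p=0.5710, T=0.514, ωT=1.605890, cosh=2.591502, sinh=2.390791; start (x,ẋ)=(0.548283, 1.703750) → end (x,ẋ)=(1.815881, 4.245588)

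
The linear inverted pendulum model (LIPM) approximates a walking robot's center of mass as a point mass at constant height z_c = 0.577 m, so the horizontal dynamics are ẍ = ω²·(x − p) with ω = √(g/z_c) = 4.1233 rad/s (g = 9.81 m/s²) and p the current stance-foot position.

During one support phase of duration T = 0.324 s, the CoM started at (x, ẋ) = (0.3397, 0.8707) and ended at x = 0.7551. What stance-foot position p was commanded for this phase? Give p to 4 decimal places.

p = 0.2995

ωT = 4.1233·0.324 = 1.335949; cosh(ωT) = 2.033257, sinh(ωT) = 1.770348
x(T) = p + (x₀−p)·cosh(ωT) + (ẋ₀/ω)·sinh(ωT) ⇒ p·(1 − cosh) = x(T) − x₀·cosh − (ẋ₀/ω)·sinh
numerator   = 0.7551 − (0.3397)·2.033257 − (0.8707/4.1233)·1.770348 = -0.309434
denominator = 1 − 2.033257 = -1.033257
p = -0.309434 / -1.033257 = 0.2995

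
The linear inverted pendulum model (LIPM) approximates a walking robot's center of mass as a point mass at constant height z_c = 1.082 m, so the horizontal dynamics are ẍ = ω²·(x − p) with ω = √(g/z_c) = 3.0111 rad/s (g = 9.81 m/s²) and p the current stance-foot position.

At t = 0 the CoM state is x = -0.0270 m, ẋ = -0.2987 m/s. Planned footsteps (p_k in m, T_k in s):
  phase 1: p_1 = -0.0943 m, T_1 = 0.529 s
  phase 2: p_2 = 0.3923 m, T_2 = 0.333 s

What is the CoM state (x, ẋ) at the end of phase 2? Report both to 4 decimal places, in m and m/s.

x = -0.5677, ẋ = -2.3905

phase 1: p=-0.0943, T=0.529, ωT=1.592872, cosh=2.560597, sinh=2.357256; start (x,ẋ)=(-0.027000, -0.298700) → end (x,ẋ)=(-0.155811, -0.287159)
phase 2: p=0.3923, T=0.333, ωT=1.002696, cosh=1.546255, sinh=1.179366; start (x,ẋ)=(-0.155811, -0.287159) → end (x,ẋ)=(-0.567691, -2.390466)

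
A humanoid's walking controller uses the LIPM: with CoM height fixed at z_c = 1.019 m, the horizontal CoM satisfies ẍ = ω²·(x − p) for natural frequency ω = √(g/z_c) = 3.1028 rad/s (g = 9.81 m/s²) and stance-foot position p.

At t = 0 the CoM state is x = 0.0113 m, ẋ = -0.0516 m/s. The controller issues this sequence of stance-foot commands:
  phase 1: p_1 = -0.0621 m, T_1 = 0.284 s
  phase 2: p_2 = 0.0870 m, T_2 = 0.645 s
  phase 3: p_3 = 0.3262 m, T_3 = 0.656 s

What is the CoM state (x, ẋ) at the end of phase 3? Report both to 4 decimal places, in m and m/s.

phase 1: p=-0.0621, T=0.284, ωT=0.881195, cosh=1.414035, sinh=0.999748; start (x,ẋ)=(0.011300, -0.051600) → end (x,ẋ)=(0.025064, 0.154724)
phase 2: p=0.0870, T=0.645, ωT=2.001306, cosh=3.766936, sinh=3.631777; start (x,ẋ)=(0.025064, 0.154724) → end (x,ẋ)=(0.034794, -0.115099)
phase 3: p=0.3262, T=0.656, ωT=2.035437, cosh=3.893109, sinh=3.762486; start (x,ẋ)=(0.034794, -0.115099) → end (x,ẋ)=(-0.947847, -3.850042)

x = -0.9478, ẋ = -3.8500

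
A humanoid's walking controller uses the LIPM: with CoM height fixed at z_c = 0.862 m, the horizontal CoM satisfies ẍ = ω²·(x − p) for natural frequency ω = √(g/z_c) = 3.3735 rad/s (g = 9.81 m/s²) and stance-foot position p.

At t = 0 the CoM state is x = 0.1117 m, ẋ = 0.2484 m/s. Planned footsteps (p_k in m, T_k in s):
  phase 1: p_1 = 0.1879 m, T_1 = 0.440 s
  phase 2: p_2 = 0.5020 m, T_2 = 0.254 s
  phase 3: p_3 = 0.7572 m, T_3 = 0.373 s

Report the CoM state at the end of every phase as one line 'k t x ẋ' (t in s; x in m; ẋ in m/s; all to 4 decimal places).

1 0.4400 0.1653 0.0382
2 0.6940 0.0448 -1.0439
3 1.0670 -1.0982 -5.8730

phase 1: p=0.1879, T=0.440, ωT=1.484340, cosh=2.319352, sinh=2.092700; start (x,ẋ)=(0.111700, 0.248400) → end (x,ẋ)=(0.165257, 0.038176)
phase 2: p=0.5020, T=0.254, ωT=0.856869, cosh=1.390131, sinh=0.965642; start (x,ẋ)=(0.165257, 0.038176) → end (x,ẋ)=(0.044810, -1.043903)
phase 3: p=0.7572, T=0.373, ωT=1.258315, cosh=1.901810, sinh=1.617678; start (x,ẋ)=(0.044810, -1.043903) → end (x,ẋ)=(-1.098208, -5.872986)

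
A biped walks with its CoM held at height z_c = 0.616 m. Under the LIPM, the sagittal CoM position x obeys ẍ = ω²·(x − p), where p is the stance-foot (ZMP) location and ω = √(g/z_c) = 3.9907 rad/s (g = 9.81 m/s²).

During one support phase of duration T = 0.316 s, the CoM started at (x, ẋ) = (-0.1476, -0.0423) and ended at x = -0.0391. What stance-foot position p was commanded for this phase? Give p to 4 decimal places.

p = -0.2863

ωT = 3.9907·0.316 = 1.261061; cosh(ωT) = 1.906259, sinh(ωT) = 1.622906
x(T) = p + (x₀−p)·cosh(ωT) + (ẋ₀/ω)·sinh(ωT) ⇒ p·(1 − cosh) = x(T) − x₀·cosh − (ẋ₀/ω)·sinh
numerator   = -0.0391 − (-0.1476)·1.906259 − (-0.0423/3.9907)·1.622906 = 0.259466
denominator = 1 − 1.906259 = -0.906259
p = 0.259466 / -0.906259 = -0.2863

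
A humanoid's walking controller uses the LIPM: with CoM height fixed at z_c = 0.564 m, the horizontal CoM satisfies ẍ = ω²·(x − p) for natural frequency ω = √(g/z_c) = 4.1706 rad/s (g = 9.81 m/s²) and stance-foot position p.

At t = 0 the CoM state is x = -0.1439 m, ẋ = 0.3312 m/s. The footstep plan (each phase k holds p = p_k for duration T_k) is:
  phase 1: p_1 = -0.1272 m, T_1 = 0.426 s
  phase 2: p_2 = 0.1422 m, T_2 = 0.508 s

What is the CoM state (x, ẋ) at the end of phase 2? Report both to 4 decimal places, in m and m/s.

phase 1: p=-0.1272, T=0.426, ωT=1.776676, cosh=3.039688, sinh=2.870488; start (x,ẋ)=(-0.143900, 0.331200) → end (x,ẋ)=(0.049991, 0.806818)
phase 2: p=0.1422, T=0.508, ωT=2.118665, cosh=4.220107, sinh=4.099915; start (x,ẋ)=(0.049991, 0.806818) → end (x,ẋ)=(0.546213, 1.828173)

x = 0.5462, ẋ = 1.8282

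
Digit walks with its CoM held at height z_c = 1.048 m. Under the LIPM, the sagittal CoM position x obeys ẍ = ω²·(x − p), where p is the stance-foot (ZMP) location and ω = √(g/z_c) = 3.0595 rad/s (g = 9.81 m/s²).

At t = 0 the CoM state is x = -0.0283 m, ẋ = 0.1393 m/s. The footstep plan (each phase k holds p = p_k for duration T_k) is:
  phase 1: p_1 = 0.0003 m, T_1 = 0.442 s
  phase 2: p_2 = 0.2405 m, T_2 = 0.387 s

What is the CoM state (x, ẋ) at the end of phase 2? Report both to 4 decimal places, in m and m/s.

phase 1: p=0.0003, T=0.442, ωT=1.352299, cosh=2.062474, sinh=1.803830; start (x,ẋ)=(-0.028300, 0.139300) → end (x,ẋ)=(0.023442, 0.129465)
phase 2: p=0.2405, T=0.387, ωT=1.184027, cosh=1.786774, sinh=1.480730; start (x,ẋ)=(0.023442, 0.129465) → end (x,ẋ)=(-0.084675, -0.752012)

x = -0.0847, ẋ = -0.7520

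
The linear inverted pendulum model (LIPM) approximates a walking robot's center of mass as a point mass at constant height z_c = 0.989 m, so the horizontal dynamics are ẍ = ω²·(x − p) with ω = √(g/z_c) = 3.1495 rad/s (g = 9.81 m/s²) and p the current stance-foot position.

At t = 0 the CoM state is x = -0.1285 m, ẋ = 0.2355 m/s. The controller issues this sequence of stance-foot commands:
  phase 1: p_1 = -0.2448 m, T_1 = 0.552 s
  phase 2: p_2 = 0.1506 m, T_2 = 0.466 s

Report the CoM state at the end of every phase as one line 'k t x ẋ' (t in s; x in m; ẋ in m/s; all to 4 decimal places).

1 0.5520 0.3024 1.7003
2 1.0180 1.6064 4.8666

phase 1: p=-0.2448, T=0.552, ωT=1.738524, cosh=2.932360, sinh=2.756580; start (x,ẋ)=(-0.128500, 0.235500) → end (x,ẋ)=(0.302353, 1.700270)
phase 2: p=0.1506, T=0.466, ωT=1.467667, cosh=2.284781, sinh=2.054319; start (x,ẋ)=(0.302353, 1.700270) → end (x,ẋ)=(1.606355, 4.866601)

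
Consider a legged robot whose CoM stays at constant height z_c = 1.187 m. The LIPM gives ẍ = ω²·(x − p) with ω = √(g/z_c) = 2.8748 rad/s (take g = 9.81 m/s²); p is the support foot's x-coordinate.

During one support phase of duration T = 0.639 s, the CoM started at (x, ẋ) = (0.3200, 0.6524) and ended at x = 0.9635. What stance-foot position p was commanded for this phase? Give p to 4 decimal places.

ωT = 2.8748·0.639 = 1.836997; cosh(ωT) = 3.218477, sinh(ωT) = 3.059182
x(T) = p + (x₀−p)·cosh(ωT) + (ẋ₀/ω)·sinh(ωT) ⇒ p·(1 − cosh) = x(T) − x₀·cosh − (ẋ₀/ω)·sinh
numerator   = 0.9635 − (0.3200)·3.218477 − (0.6524/2.8748)·3.059182 = -0.760656
denominator = 1 − 3.218477 = -2.218477
p = -0.760656 / -2.218477 = 0.3429

p = 0.3429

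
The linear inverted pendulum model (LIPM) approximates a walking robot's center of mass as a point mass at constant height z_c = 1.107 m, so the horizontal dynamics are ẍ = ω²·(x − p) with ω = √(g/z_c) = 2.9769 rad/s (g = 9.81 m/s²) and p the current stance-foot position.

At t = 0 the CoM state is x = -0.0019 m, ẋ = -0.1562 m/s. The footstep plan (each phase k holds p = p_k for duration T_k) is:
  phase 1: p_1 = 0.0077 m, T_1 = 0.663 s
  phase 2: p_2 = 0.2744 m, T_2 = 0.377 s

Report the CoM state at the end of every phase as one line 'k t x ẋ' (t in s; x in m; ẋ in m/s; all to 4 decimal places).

phase 1: p=0.0077, T=0.663, ωT=1.973685, cosh=3.668045, sinh=3.529102; start (x,ẋ)=(-0.001900, -0.156200) → end (x,ẋ)=(-0.212688, -0.673804)
phase 2: p=0.2744, T=0.377, ωT=1.122291, cosh=1.698709, sinh=1.373176; start (x,ẋ)=(-0.212688, -0.673804) → end (x,ẋ)=(-0.863831, -3.135718)

1 0.6630 -0.2127 -0.6738
2 1.0400 -0.8638 -3.1357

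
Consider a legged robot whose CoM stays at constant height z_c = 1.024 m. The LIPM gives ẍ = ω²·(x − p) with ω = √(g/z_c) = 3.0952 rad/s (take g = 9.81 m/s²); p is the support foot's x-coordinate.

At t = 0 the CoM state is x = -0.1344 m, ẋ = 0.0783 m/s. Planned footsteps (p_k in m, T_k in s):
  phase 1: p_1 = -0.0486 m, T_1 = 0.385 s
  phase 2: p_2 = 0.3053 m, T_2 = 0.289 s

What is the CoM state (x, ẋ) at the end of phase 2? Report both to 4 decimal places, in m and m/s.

x = -0.4504, ẋ = -1.8486

phase 1: p=-0.0486, T=0.385, ωT=1.191652, cosh=1.798118, sinh=1.494398; start (x,ẋ)=(-0.134400, 0.078300) → end (x,ẋ)=(-0.165074, -0.256072)
phase 2: p=0.3053, T=0.289, ωT=0.894513, cosh=1.427475, sinh=1.018669; start (x,ẋ)=(-0.165074, -0.256072) → end (x,ẋ)=(-0.450424, -1.848619)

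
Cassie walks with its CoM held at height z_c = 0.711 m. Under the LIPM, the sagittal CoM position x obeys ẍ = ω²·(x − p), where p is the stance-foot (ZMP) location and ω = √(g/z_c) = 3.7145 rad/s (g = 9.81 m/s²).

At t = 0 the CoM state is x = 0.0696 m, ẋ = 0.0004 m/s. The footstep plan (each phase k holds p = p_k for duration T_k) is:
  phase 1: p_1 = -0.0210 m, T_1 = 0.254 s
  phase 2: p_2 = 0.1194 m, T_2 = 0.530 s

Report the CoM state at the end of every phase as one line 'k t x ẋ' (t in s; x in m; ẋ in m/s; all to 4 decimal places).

1 0.2540 0.1131 0.3674
2 0.7840 0.4437 1.2591

phase 1: p=-0.0210, T=0.254, ωT=0.943483, cosh=1.479092, sinh=1.089822; start (x,ẋ)=(0.069600, 0.000400) → end (x,ẋ)=(0.113123, 0.367353)
phase 2: p=0.1194, T=0.530, ωT=1.968685, cosh=3.650447, sinh=3.510806; start (x,ẋ)=(0.113123, 0.367353) → end (x,ẋ)=(0.443695, 1.259147)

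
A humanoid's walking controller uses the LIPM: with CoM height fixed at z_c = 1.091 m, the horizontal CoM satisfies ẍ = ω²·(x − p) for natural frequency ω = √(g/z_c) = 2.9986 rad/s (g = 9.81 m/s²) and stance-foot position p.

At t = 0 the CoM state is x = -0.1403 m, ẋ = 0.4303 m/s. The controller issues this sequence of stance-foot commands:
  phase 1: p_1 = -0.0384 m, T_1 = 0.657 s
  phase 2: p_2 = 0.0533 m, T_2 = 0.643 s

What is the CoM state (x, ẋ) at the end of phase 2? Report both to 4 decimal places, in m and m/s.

phase 1: p=-0.0384, T=0.657, ωT=1.970080, cosh=3.655349, sinh=3.515903; start (x,ẋ)=(-0.140300, 0.430300) → end (x,ẋ)=(0.093653, 0.498587)
phase 2: p=0.0533, T=0.643, ωT=1.928100, cosh=3.510928, sinh=3.365503; start (x,ẋ)=(0.093653, 0.498587) → end (x,ẋ)=(0.754570, 2.157737)

x = 0.7546, ẋ = 2.1577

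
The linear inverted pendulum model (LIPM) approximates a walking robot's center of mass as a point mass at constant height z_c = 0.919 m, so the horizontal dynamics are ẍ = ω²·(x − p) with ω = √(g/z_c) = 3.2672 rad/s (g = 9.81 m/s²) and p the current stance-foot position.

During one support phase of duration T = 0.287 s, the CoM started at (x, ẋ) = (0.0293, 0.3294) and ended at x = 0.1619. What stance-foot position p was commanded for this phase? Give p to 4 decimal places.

ωT = 3.2672·0.287 = 0.937686; cosh(ωT) = 1.472799, sinh(ωT) = 1.081266
x(T) = p + (x₀−p)·cosh(ωT) + (ẋ₀/ω)·sinh(ωT) ⇒ p·(1 − cosh) = x(T) − x₀·cosh − (ẋ₀/ω)·sinh
numerator   = 0.1619 − (0.0293)·1.472799 − (0.3294/3.2672)·1.081266 = 0.009733
denominator = 1 − 1.472799 = -0.472799
p = 0.009733 / -0.472799 = -0.0206

p = -0.0206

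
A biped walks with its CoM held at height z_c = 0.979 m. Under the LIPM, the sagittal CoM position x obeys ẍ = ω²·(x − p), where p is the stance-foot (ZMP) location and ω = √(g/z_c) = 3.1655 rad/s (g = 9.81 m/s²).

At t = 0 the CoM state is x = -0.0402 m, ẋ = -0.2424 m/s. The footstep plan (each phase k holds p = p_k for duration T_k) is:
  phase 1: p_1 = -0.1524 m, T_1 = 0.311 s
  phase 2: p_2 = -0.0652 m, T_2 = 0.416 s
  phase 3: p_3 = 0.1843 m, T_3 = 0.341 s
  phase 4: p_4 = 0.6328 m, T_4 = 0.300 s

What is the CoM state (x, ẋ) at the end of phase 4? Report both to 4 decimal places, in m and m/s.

phase 1: p=-0.1524, T=0.311, ωT=0.984471, cosh=1.525016, sinh=1.151379; start (x,ẋ)=(-0.040200, -0.242400) → end (x,ẋ)=(-0.069461, 0.039270)
phase 2: p=-0.0652, T=0.416, ωT=1.316848, cosh=1.999810, sinh=1.731831; start (x,ẋ)=(-0.069461, 0.039270) → end (x,ẋ)=(-0.052236, 0.055175)
phase 3: p=0.1843, T=0.341, ωT=1.079436, cosh=1.641403, sinh=1.301615; start (x,ẋ)=(-0.052236, 0.055175) → end (x,ẋ)=(-0.181263, -0.884026)
phase 4: p=0.6328, T=0.300, ωT=0.949650, cosh=1.485841, sinh=1.098964; start (x,ẋ)=(-0.181263, -0.884026) → end (x,ẋ)=(-0.883675, -4.145461)

x = -0.8837, ẋ = -4.1455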